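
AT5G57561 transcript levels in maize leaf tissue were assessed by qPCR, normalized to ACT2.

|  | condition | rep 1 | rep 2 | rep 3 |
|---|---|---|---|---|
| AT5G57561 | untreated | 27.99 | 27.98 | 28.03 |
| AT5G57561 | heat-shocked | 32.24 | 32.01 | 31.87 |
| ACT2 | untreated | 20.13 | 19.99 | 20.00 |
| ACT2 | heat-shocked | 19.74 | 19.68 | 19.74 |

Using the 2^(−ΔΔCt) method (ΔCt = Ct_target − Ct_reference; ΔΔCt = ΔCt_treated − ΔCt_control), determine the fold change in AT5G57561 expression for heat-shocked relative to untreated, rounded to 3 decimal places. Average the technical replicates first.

0.049

Mean Ct: AT5G57561 untreated 28.000; AT5G57561 heat-shocked 32.040; ACT2 untreated 20.040; ACT2 heat-shocked 19.720
ΔCt(untreated) = 28.000 − 20.040 = 7.960
ΔCt(heat-shocked) = 32.040 − 19.720 = 12.320
ΔΔCt = 12.320 − 7.960 = 4.360
Fold change = 2^(−4.360) = 0.0487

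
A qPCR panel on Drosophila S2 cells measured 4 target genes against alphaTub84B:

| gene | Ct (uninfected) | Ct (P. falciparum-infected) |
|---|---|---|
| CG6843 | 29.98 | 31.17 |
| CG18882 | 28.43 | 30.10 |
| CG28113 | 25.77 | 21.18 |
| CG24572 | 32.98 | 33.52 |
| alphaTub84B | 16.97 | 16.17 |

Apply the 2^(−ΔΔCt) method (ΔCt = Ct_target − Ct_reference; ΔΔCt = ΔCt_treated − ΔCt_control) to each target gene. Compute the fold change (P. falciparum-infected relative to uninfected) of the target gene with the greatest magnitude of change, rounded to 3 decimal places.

CG6843: ΔΔCt = (31.17−16.17) − (29.98−16.97) = 15.00 − 13.01 = 1.99; fold change = 2^-1.99 = 0.252
CG18882: ΔΔCt = (30.10−16.17) − (28.43−16.97) = 13.93 − 11.46 = 2.47; fold change = 2^-2.47 = 0.180
CG28113: ΔΔCt = (21.18−16.17) − (25.77−16.97) = 5.01 − 8.80 = -3.79; fold change = 2^3.79 = 13.833
CG24572: ΔΔCt = (33.52−16.17) − (32.98−16.97) = 17.35 − 16.01 = 1.34; fold change = 2^-1.34 = 0.395
CG28113 has the largest |ΔΔCt| = 3.79.

13.833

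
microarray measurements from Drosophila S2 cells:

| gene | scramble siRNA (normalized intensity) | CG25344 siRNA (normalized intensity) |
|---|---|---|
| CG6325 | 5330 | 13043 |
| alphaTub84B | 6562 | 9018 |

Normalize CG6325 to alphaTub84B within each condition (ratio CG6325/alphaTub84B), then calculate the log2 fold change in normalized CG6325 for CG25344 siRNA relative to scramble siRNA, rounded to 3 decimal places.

0.832

CG6325/alphaTub84B (scramble siRNA) = 5330 / 6562 = 0.81225
CG6325/alphaTub84B (CG25344 siRNA) = 13043 / 9018 = 1.4463
Fold change = 1.4463 / 0.81225 = 1.7806
log2(1.7806) = 0.8324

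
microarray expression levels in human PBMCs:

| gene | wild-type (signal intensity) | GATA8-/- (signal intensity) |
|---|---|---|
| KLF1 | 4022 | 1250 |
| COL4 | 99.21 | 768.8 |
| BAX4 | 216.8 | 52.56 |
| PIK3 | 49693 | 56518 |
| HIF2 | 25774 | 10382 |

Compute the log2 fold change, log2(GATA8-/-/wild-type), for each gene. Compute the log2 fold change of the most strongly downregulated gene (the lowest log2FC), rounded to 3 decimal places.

-2.044

log2(1250/4022) = -1.686  (KLF1)
log2(768.8/99.21) = 2.954  (COL4)
log2(52.56/216.8) = -2.044  (BAX4)
log2(56518/49693) = 0.186  (PIK3)
log2(10382/25774) = -1.312  (HIF2)
BAX4 is most strongly downregulated.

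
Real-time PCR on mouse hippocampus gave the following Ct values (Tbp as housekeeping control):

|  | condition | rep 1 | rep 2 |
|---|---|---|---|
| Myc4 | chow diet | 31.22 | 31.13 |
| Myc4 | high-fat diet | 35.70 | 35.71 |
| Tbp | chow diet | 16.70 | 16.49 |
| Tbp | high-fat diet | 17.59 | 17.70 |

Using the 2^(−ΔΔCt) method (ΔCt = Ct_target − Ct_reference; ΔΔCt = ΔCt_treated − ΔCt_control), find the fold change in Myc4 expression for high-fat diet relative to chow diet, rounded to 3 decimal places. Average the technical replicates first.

0.090

Mean Ct: Myc4 chow diet 31.175; Myc4 high-fat diet 35.705; Tbp chow diet 16.595; Tbp high-fat diet 17.645
ΔCt(chow diet) = 31.175 − 16.595 = 14.580
ΔCt(high-fat diet) = 35.705 − 17.645 = 18.060
ΔΔCt = 18.060 − 14.580 = 3.480
Fold change = 2^(−3.480) = 0.0896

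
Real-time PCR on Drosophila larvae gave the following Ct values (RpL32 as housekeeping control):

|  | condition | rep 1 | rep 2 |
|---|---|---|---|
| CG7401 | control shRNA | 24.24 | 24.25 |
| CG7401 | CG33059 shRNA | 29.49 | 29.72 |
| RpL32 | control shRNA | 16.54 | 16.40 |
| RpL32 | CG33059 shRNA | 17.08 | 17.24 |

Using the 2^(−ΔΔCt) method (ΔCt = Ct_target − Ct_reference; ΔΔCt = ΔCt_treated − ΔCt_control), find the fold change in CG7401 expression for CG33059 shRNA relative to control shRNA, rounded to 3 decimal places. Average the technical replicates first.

Mean Ct: CG7401 control shRNA 24.245; CG7401 CG33059 shRNA 29.605; RpL32 control shRNA 16.470; RpL32 CG33059 shRNA 17.160
ΔCt(control shRNA) = 24.245 − 16.470 = 7.775
ΔCt(CG33059 shRNA) = 29.605 − 17.160 = 12.445
ΔΔCt = 12.445 − 7.775 = 4.670
Fold change = 2^(−4.670) = 0.0393

0.039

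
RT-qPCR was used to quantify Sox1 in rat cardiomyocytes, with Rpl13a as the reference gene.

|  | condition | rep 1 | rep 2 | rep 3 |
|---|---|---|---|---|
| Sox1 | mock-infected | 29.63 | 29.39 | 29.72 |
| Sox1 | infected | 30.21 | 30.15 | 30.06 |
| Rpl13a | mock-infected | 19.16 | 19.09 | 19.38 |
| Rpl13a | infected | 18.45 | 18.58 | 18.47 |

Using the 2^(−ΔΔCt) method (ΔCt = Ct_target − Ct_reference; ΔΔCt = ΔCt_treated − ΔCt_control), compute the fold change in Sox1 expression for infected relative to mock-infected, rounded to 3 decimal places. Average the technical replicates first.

0.415

Mean Ct: Sox1 mock-infected 29.580; Sox1 infected 30.140; Rpl13a mock-infected 19.210; Rpl13a infected 18.500
ΔCt(mock-infected) = 29.580 − 19.210 = 10.370
ΔCt(infected) = 30.140 − 18.500 = 11.640
ΔΔCt = 11.640 − 10.370 = 1.270
Fold change = 2^(−1.270) = 0.4147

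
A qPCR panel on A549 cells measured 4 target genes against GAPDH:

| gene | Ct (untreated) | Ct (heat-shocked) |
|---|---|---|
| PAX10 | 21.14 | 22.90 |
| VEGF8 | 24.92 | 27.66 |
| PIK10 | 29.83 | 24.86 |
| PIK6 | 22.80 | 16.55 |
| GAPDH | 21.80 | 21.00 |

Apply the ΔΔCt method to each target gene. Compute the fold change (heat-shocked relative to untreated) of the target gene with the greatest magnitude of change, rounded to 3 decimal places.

PAX10: ΔΔCt = (22.90−21.00) − (21.14−21.80) = 1.90 − (-0.66) = 2.56; fold change = 2^-2.56 = 0.170
VEGF8: ΔΔCt = (27.66−21.00) − (24.92−21.80) = 6.66 − 3.12 = 3.54; fold change = 2^-3.54 = 0.086
PIK10: ΔΔCt = (24.86−21.00) − (29.83−21.80) = 3.86 − 8.03 = -4.17; fold change = 2^4.17 = 18.001
PIK6: ΔΔCt = (16.55−21.00) − (22.80−21.80) = -4.45 − 1.00 = -5.45; fold change = 2^5.45 = 43.713
PIK6 has the largest |ΔΔCt| = 5.45.

43.713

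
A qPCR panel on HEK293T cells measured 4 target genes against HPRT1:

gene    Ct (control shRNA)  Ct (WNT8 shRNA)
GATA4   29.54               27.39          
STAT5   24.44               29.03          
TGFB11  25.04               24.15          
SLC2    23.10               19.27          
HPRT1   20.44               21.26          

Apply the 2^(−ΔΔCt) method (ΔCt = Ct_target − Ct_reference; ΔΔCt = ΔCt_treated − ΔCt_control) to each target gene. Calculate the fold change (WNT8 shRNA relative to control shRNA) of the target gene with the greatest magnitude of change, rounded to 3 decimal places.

GATA4: ΔΔCt = (27.39−21.26) − (29.54−20.44) = 6.13 − 9.10 = -2.97; fold change = 2^2.97 = 7.835
STAT5: ΔΔCt = (29.03−21.26) − (24.44−20.44) = 7.77 − 4.00 = 3.77; fold change = 2^-3.77 = 0.073
TGFB11: ΔΔCt = (24.15−21.26) − (25.04−20.44) = 2.89 − 4.60 = -1.71; fold change = 2^1.71 = 3.272
SLC2: ΔΔCt = (19.27−21.26) − (23.10−20.44) = -1.99 − 2.66 = -4.65; fold change = 2^4.65 = 25.107
SLC2 has the largest |ΔΔCt| = 4.65.

25.107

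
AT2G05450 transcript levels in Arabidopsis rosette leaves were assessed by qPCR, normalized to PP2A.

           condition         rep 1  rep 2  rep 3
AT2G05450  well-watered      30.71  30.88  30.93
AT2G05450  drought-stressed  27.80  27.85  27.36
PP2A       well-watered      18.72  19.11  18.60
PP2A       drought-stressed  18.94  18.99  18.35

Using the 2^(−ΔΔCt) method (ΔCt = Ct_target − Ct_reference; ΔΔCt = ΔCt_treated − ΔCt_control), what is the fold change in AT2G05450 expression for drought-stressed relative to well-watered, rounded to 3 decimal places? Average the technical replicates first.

8.694

Mean Ct: AT2G05450 well-watered 30.840; AT2G05450 drought-stressed 27.670; PP2A well-watered 18.810; PP2A drought-stressed 18.760
ΔCt(well-watered) = 30.840 − 18.810 = 12.030
ΔCt(drought-stressed) = 27.670 − 18.760 = 8.910
ΔΔCt = 8.910 − 12.030 = -3.120
Fold change = 2^(−(-3.120)) = 2^3.120 = 8.6939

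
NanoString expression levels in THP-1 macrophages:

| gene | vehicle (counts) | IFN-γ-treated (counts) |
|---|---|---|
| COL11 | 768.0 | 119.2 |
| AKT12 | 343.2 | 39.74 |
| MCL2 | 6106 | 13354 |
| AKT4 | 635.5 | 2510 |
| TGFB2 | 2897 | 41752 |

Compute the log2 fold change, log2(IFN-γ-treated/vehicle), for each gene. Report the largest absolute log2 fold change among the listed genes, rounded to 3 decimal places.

log2(119.2/768.0) = -2.688  (COL11)
log2(39.74/343.2) = -3.110  (AKT12)
log2(13354/6106) = 1.129  (MCL2)
log2(2510/635.5) = 1.982  (AKT4)
log2(41752/2897) = 3.849  (TGFB2)
The largest magnitude belongs to TGFB2.

3.849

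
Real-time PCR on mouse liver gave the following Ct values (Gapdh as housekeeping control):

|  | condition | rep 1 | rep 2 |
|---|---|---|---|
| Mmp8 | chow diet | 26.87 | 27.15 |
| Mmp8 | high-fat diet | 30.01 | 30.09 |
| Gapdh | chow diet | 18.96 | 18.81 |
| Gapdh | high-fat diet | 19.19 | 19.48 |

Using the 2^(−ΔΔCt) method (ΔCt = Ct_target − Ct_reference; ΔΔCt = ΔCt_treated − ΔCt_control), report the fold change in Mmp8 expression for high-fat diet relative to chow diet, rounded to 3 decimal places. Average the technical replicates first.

0.166

Mean Ct: Mmp8 chow diet 27.010; Mmp8 high-fat diet 30.050; Gapdh chow diet 18.885; Gapdh high-fat diet 19.335
ΔCt(chow diet) = 27.010 − 18.885 = 8.125
ΔCt(high-fat diet) = 30.050 − 19.335 = 10.715
ΔΔCt = 10.715 − 8.125 = 2.590
Fold change = 2^(−2.590) = 0.1661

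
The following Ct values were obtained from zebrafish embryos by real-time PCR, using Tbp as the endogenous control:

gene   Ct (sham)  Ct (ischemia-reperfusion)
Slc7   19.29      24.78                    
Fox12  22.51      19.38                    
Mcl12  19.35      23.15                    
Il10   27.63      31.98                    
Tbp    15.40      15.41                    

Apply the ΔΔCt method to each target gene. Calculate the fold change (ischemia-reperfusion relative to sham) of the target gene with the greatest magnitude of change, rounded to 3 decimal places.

Slc7: ΔΔCt = (24.78−15.41) − (19.29−15.40) = 9.37 − 3.89 = 5.48; fold change = 2^-5.48 = 0.022
Fox12: ΔΔCt = (19.38−15.41) − (22.51−15.40) = 3.97 − 7.11 = -3.14; fold change = 2^3.14 = 8.815
Mcl12: ΔΔCt = (23.15−15.41) − (19.35−15.40) = 7.74 − 3.95 = 3.79; fold change = 2^-3.79 = 0.072
Il10: ΔΔCt = (31.98−15.41) − (27.63−15.40) = 16.57 − 12.23 = 4.34; fold change = 2^-4.34 = 0.049
Slc7 has the largest |ΔΔCt| = 5.48.

0.022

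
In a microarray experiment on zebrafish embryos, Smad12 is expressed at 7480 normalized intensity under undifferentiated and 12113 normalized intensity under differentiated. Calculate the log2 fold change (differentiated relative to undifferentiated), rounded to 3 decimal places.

0.695

Fold change = 12113 / 7480 = 1.6194
log2(1.6194) = 0.6954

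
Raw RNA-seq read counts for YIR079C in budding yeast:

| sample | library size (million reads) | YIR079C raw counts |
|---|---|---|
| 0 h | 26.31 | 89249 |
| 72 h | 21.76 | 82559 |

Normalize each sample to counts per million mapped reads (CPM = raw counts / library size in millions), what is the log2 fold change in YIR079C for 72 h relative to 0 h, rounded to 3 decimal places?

0.162

CPM(0 h) = 89249 / 26.31 = 3392.2083
CPM(72 h) = 82559 / 21.76 = 3794.0717
Fold change = 3794.0717 / 3392.2083 = 1.11847
log2(1.11847) = 0.1615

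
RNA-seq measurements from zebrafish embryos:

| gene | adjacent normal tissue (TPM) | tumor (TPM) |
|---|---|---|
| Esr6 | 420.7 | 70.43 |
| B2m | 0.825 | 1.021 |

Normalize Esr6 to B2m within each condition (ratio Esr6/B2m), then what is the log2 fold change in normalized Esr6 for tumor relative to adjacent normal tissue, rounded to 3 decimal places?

-2.886

Esr6/B2m (adjacent normal tissue) = 420.7 / 0.825 = 509.94
Esr6/B2m (tumor) = 70.43 / 1.021 = 68.981
Fold change = 68.981 / 509.94 = 0.1353
log2(0.1353) = -2.8860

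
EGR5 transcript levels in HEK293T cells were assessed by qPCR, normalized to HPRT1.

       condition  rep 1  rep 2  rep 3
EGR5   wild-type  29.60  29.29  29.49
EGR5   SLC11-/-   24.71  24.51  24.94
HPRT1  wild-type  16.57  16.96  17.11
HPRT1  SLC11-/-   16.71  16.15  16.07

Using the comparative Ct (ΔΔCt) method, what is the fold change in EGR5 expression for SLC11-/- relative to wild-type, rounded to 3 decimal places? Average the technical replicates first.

18.001

Mean Ct: EGR5 wild-type 29.460; EGR5 SLC11-/- 24.720; HPRT1 wild-type 16.880; HPRT1 SLC11-/- 16.310
ΔCt(wild-type) = 29.460 − 16.880 = 12.580
ΔCt(SLC11-/-) = 24.720 − 16.310 = 8.410
ΔΔCt = 8.410 − 12.580 = -4.170
Fold change = 2^(−(-4.170)) = 2^4.170 = 18.0009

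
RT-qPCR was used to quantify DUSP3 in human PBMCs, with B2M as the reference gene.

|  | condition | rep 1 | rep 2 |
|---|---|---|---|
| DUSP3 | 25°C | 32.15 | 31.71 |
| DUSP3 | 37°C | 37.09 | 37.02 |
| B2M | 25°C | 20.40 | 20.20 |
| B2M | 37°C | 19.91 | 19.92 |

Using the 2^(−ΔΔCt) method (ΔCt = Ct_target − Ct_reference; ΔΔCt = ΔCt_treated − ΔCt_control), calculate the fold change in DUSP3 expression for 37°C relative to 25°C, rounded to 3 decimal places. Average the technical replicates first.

0.022

Mean Ct: DUSP3 25°C 31.930; DUSP3 37°C 37.055; B2M 25°C 20.300; B2M 37°C 19.915
ΔCt(25°C) = 31.930 − 20.300 = 11.630
ΔCt(37°C) = 37.055 − 19.915 = 17.140
ΔΔCt = 17.140 − 11.630 = 5.510
Fold change = 2^(−5.510) = 0.0219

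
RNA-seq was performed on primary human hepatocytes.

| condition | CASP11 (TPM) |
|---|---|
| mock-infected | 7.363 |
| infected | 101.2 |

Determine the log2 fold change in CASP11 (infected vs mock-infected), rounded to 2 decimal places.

Fold change = 101.2 / 7.363 = 13.7444
log2(13.7444) = 3.781

3.78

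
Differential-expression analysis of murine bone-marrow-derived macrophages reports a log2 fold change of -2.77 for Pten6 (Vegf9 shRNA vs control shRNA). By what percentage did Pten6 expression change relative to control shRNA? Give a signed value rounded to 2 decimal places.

Fold change = 2^(-2.77) = 0.1466
Percent change = (FC − 1) × 100% = (0.1466 − 1) × 100 = -85.34%

-85.34%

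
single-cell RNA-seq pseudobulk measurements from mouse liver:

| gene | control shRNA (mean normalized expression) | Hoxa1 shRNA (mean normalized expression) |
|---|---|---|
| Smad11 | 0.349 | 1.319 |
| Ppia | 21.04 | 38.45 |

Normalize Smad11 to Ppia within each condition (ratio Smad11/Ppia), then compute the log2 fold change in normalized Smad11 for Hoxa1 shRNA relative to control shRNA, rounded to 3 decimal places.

Smad11/Ppia (control shRNA) = 0.349 / 21.04 = 0.016587
Smad11/Ppia (Hoxa1 shRNA) = 1.319 / 38.45 = 0.034304
Fold change = 0.034304 / 0.016587 = 2.0681
log2(2.0681) = 1.0483

1.048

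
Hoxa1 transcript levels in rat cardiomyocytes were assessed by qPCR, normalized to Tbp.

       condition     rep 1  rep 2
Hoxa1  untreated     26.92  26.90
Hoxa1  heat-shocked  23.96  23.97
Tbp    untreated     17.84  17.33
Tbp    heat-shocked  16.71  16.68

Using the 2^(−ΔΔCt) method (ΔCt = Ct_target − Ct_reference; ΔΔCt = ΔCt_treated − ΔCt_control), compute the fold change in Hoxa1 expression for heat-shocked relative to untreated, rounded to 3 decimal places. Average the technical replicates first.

4.155

Mean Ct: Hoxa1 untreated 26.910; Hoxa1 heat-shocked 23.965; Tbp untreated 17.585; Tbp heat-shocked 16.695
ΔCt(untreated) = 26.910 − 17.585 = 9.325
ΔCt(heat-shocked) = 23.965 − 16.695 = 7.270
ΔΔCt = 7.270 − 9.325 = -2.055
Fold change = 2^(−(-2.055)) = 2^2.055 = 4.1554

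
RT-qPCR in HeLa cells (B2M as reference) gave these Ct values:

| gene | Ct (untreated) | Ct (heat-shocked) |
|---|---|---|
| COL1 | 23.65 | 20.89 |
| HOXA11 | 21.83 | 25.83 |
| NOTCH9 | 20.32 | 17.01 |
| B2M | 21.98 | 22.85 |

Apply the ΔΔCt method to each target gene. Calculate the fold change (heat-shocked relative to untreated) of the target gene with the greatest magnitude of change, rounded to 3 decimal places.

COL1: ΔΔCt = (20.89−22.85) − (23.65−21.98) = -1.96 − 1.67 = -3.63; fold change = 2^3.63 = 12.381
HOXA11: ΔΔCt = (25.83−22.85) − (21.83−21.98) = 2.98 − (-0.15) = 3.13; fold change = 2^-3.13 = 0.114
NOTCH9: ΔΔCt = (17.01−22.85) − (20.32−21.98) = -5.84 − (-1.66) = -4.18; fold change = 2^4.18 = 18.126
NOTCH9 has the largest |ΔΔCt| = 4.18.

18.126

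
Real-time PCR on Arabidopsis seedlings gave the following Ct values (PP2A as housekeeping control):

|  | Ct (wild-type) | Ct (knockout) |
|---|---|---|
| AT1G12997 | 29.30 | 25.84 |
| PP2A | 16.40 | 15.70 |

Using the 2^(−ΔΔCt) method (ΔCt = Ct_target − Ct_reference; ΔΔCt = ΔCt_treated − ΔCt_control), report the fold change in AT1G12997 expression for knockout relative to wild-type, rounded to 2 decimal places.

ΔCt(wild-type) = 29.300 − 16.400 = 12.900
ΔCt(knockout) = 25.840 − 15.700 = 10.140
ΔΔCt = 10.140 − 12.900 = -2.760
Fold change = 2^(−(-2.760)) = 2^2.760 = 6.774

6.77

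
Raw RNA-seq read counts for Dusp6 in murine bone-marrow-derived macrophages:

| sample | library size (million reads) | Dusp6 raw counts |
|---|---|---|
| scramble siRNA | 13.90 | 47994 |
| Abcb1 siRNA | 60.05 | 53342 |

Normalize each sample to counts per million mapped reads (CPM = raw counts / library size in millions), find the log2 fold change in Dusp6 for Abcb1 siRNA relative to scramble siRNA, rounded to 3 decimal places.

CPM(scramble siRNA) = 47994 / 13.90 = 3452.8058
CPM(Abcb1 siRNA) = 53342 / 60.05 = 888.2931
Fold change = 888.2931 / 3452.8058 = 0.25727
log2(0.25727) = -1.9587

-1.959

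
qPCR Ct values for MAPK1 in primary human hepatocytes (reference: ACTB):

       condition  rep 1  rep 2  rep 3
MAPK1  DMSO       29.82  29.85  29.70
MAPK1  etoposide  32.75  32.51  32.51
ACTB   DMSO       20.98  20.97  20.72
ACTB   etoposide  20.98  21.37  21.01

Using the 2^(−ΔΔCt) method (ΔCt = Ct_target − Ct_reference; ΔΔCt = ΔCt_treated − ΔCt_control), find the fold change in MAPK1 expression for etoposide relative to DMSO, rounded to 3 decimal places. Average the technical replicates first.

Mean Ct: MAPK1 DMSO 29.790; MAPK1 etoposide 32.590; ACTB DMSO 20.890; ACTB etoposide 21.120
ΔCt(DMSO) = 29.790 − 20.890 = 8.900
ΔCt(etoposide) = 32.590 − 21.120 = 11.470
ΔΔCt = 11.470 − 8.900 = 2.570
Fold change = 2^(−2.570) = 0.1684

0.168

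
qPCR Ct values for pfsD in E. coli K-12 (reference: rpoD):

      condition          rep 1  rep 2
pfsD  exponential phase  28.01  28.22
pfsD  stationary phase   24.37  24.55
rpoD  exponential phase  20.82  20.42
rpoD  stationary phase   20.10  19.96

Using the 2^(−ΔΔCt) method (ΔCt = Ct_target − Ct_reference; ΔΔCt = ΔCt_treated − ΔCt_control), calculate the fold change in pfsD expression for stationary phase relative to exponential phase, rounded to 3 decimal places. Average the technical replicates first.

Mean Ct: pfsD exponential phase 28.115; pfsD stationary phase 24.460; rpoD exponential phase 20.620; rpoD stationary phase 20.030
ΔCt(exponential phase) = 28.115 − 20.620 = 7.495
ΔCt(stationary phase) = 24.460 − 20.030 = 4.430
ΔΔCt = 4.430 − 7.495 = -3.065
Fold change = 2^(−(-3.065)) = 2^3.065 = 8.3687

8.369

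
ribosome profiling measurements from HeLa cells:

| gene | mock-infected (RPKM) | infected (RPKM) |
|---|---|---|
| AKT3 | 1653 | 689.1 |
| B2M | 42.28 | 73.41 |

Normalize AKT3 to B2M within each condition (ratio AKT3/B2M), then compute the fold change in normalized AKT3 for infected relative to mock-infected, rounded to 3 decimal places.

0.240

AKT3/B2M (mock-infected) = 1653 / 42.28 = 39.096
AKT3/B2M (infected) = 689.1 / 73.41 = 9.387
Fold change = 9.387 / 39.096 = 0.2401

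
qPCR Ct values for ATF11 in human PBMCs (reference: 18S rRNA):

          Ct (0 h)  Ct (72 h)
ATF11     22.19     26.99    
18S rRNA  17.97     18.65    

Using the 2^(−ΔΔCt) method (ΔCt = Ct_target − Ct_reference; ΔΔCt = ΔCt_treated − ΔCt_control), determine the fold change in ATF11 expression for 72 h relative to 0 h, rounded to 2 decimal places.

ΔCt(0 h) = 22.190 − 17.970 = 4.220
ΔCt(72 h) = 26.990 − 18.650 = 8.340
ΔΔCt = 8.340 − 4.220 = 4.120
Fold change = 2^(−4.120) = 0.058

0.06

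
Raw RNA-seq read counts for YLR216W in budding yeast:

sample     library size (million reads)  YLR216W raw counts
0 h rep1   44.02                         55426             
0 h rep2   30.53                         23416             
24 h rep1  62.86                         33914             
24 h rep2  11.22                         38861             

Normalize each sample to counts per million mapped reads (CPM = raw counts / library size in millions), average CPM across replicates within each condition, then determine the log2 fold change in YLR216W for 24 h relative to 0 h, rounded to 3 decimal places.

CPM(0 h rep1) = 55426 / 44.02 = 1259.1095
CPM(0 h rep2) = 23416 / 30.53 = 766.9833
CPM(24 h rep1) = 33914 / 62.86 = 539.5164
CPM(24 h rep2) = 38861 / 11.22 = 3463.5472
mean CPM(0 h) = 1013.0464; mean CPM(24 h) = 2001.5318
Fold change = 2001.5318 / 1013.0464 = 1.97576
log2(1.97576) = 0.9824

0.982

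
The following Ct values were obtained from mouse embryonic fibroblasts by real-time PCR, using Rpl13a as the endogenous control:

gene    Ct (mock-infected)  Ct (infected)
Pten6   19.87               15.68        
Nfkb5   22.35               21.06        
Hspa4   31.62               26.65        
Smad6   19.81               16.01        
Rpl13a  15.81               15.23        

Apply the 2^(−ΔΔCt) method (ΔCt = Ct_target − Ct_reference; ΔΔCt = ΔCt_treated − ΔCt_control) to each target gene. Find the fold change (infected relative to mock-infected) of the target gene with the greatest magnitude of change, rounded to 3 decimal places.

Pten6: ΔΔCt = (15.68−15.23) − (19.87−15.81) = 0.45 − 4.06 = -3.61; fold change = 2^3.61 = 12.210
Nfkb5: ΔΔCt = (21.06−15.23) − (22.35−15.81) = 5.83 − 6.54 = -0.71; fold change = 2^0.71 = 1.636
Hspa4: ΔΔCt = (26.65−15.23) − (31.62−15.81) = 11.42 − 15.81 = -4.39; fold change = 2^4.39 = 20.966
Smad6: ΔΔCt = (16.01−15.23) − (19.81−15.81) = 0.78 − 4.00 = -3.22; fold change = 2^3.22 = 9.318
Hspa4 has the largest |ΔΔCt| = 4.39.

20.966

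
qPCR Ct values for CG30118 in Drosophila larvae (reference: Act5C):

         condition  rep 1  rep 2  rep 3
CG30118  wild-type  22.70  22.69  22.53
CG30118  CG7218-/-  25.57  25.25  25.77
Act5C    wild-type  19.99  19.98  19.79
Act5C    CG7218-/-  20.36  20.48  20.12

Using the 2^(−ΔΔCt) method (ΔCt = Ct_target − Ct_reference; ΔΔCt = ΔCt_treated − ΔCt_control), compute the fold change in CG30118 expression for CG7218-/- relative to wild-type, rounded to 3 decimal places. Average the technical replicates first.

Mean Ct: CG30118 wild-type 22.640; CG30118 CG7218-/- 25.530; Act5C wild-type 19.920; Act5C CG7218-/- 20.320
ΔCt(wild-type) = 22.640 − 19.920 = 2.720
ΔCt(CG7218-/-) = 25.530 − 20.320 = 5.210
ΔΔCt = 5.210 − 2.720 = 2.490
Fold change = 2^(−2.490) = 0.1780

0.178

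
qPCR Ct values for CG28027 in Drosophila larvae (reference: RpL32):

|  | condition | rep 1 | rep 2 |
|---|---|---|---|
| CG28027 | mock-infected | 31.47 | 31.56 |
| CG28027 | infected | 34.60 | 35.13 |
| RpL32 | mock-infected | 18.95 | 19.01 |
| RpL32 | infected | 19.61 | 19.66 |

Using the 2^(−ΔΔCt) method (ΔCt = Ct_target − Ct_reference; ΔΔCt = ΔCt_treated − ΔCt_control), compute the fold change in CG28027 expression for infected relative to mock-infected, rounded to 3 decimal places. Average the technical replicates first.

Mean Ct: CG28027 mock-infected 31.515; CG28027 infected 34.865; RpL32 mock-infected 18.980; RpL32 infected 19.635
ΔCt(mock-infected) = 31.515 − 18.980 = 12.535
ΔCt(infected) = 34.865 − 19.635 = 15.230
ΔΔCt = 15.230 − 12.535 = 2.695
Fold change = 2^(−2.695) = 0.1544

0.154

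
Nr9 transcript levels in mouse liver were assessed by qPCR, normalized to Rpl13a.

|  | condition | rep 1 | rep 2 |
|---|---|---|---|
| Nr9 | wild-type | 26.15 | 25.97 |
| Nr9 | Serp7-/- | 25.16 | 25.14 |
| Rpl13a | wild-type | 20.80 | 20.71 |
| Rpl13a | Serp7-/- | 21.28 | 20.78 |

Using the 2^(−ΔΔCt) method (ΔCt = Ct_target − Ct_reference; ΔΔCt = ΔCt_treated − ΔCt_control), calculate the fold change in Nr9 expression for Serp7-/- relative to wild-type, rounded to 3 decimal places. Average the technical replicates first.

Mean Ct: Nr9 wild-type 26.060; Nr9 Serp7-/- 25.150; Rpl13a wild-type 20.755; Rpl13a Serp7-/- 21.030
ΔCt(wild-type) = 26.060 − 20.755 = 5.305
ΔCt(Serp7-/-) = 25.150 − 21.030 = 4.120
ΔΔCt = 4.120 − 5.305 = -1.185
Fold change = 2^(−(-1.185)) = 2^1.185 = 2.2736

2.274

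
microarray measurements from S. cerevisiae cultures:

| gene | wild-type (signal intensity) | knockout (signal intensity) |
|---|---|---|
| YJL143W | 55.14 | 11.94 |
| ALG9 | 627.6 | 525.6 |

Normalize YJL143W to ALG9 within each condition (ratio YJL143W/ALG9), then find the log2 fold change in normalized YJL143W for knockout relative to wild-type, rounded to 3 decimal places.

YJL143W/ALG9 (wild-type) = 55.14 / 627.6 = 0.087859
YJL143W/ALG9 (knockout) = 11.94 / 525.6 = 0.022717
Fold change = 0.022717 / 0.087859 = 0.2586
log2(0.2586) = -1.9514

-1.951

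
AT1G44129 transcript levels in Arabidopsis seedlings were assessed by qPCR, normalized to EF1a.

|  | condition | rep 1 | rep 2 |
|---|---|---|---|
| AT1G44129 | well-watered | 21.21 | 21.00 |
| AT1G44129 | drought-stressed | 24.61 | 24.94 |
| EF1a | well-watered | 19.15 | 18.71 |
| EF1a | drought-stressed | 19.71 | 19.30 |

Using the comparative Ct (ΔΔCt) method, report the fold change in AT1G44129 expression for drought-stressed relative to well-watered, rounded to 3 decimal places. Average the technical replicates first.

0.117

Mean Ct: AT1G44129 well-watered 21.105; AT1G44129 drought-stressed 24.775; EF1a well-watered 18.930; EF1a drought-stressed 19.505
ΔCt(well-watered) = 21.105 − 18.930 = 2.175
ΔCt(drought-stressed) = 24.775 − 19.505 = 5.270
ΔΔCt = 5.270 − 2.175 = 3.095
Fold change = 2^(−3.095) = 0.1170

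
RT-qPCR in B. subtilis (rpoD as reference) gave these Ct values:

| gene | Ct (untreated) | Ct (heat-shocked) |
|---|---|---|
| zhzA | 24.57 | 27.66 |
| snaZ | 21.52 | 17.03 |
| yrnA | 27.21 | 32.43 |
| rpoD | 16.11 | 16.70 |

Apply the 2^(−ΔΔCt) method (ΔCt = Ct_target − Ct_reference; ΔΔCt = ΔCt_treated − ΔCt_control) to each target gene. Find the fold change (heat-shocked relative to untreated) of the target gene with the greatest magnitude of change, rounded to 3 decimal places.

33.825

zhzA: ΔΔCt = (27.66−16.70) − (24.57−16.11) = 10.96 − 8.46 = 2.50; fold change = 2^-2.50 = 0.177
snaZ: ΔΔCt = (17.03−16.70) − (21.52−16.11) = 0.33 − 5.41 = -5.08; fold change = 2^5.08 = 33.825
yrnA: ΔΔCt = (32.43−16.70) − (27.21−16.11) = 15.73 − 11.10 = 4.63; fold change = 2^-4.63 = 0.040
snaZ has the largest |ΔΔCt| = 5.08.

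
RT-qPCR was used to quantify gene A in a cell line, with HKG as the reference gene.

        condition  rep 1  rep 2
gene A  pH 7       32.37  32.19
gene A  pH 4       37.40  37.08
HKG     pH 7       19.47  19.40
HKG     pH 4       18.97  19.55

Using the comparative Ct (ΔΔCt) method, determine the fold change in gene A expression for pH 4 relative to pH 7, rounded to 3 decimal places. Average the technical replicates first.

Mean Ct: gene A pH 7 32.280; gene A pH 4 37.240; HKG pH 7 19.435; HKG pH 4 19.260
ΔCt(pH 7) = 32.280 − 19.435 = 12.845
ΔCt(pH 4) = 37.240 − 19.260 = 17.980
ΔΔCt = 17.980 − 12.845 = 5.135
Fold change = 2^(−5.135) = 0.0285

0.028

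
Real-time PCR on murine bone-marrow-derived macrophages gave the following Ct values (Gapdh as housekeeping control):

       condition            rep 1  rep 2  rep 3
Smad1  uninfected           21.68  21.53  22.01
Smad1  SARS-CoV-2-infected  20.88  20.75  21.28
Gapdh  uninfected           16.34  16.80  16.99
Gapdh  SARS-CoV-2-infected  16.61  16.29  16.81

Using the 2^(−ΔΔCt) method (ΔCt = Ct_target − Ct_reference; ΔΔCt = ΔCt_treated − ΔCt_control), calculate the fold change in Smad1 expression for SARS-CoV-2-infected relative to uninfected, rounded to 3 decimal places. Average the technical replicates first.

1.548

Mean Ct: Smad1 uninfected 21.740; Smad1 SARS-CoV-2-infected 20.970; Gapdh uninfected 16.710; Gapdh SARS-CoV-2-infected 16.570
ΔCt(uninfected) = 21.740 − 16.710 = 5.030
ΔCt(SARS-CoV-2-infected) = 20.970 − 16.570 = 4.400
ΔΔCt = 4.400 − 5.030 = -0.630
Fold change = 2^(−(-0.630)) = 2^0.630 = 1.5476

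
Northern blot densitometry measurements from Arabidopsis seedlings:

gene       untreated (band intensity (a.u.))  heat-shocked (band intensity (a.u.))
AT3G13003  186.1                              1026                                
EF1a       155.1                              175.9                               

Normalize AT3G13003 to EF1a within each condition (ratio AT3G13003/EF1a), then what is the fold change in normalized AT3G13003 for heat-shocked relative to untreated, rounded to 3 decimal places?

4.861

AT3G13003/EF1a (untreated) = 186.1 / 155.1 = 1.1999
AT3G13003/EF1a (heat-shocked) = 1026 / 175.9 = 5.8329
Fold change = 5.8329 / 1.1999 = 4.8612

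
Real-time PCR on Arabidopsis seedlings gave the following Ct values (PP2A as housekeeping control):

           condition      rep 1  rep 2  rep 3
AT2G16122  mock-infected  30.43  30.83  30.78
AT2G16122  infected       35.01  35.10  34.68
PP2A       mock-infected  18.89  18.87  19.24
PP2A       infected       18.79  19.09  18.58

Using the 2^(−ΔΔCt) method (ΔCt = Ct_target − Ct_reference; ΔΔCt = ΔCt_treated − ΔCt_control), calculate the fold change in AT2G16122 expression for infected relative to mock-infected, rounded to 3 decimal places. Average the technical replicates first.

Mean Ct: AT2G16122 mock-infected 30.680; AT2G16122 infected 34.930; PP2A mock-infected 19.000; PP2A infected 18.820
ΔCt(mock-infected) = 30.680 − 19.000 = 11.680
ΔCt(infected) = 34.930 − 18.820 = 16.110
ΔΔCt = 16.110 − 11.680 = 4.430
Fold change = 2^(−4.430) = 0.0464

0.046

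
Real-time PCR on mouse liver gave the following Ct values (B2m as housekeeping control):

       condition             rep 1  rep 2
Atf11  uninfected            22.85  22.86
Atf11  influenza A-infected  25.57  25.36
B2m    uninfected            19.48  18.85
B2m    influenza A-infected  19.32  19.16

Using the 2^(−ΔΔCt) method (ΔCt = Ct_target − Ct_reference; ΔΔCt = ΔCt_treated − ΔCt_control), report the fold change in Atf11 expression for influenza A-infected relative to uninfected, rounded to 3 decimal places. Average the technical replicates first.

Mean Ct: Atf11 uninfected 22.855; Atf11 influenza A-infected 25.465; B2m uninfected 19.165; B2m influenza A-infected 19.240
ΔCt(uninfected) = 22.855 − 19.165 = 3.690
ΔCt(influenza A-infected) = 25.465 − 19.240 = 6.225
ΔΔCt = 6.225 − 3.690 = 2.535
Fold change = 2^(−2.535) = 0.1725

0.173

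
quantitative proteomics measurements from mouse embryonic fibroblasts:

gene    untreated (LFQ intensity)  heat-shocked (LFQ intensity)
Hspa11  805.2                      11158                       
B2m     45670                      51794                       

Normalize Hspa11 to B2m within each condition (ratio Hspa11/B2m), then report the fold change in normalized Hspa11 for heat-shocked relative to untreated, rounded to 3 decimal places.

Hspa11/B2m (untreated) = 805.2 / 45670 = 0.017631
Hspa11/B2m (heat-shocked) = 11158 / 51794 = 0.21543
Fold change = 0.21543 / 0.017631 = 12.2190

12.219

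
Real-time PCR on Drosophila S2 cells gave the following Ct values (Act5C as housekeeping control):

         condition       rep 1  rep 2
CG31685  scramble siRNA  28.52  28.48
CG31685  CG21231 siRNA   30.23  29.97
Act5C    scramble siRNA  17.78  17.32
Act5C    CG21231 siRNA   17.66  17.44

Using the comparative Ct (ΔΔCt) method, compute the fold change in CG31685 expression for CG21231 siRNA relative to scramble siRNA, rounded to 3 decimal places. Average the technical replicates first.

0.330

Mean Ct: CG31685 scramble siRNA 28.500; CG31685 CG21231 siRNA 30.100; Act5C scramble siRNA 17.550; Act5C CG21231 siRNA 17.550
ΔCt(scramble siRNA) = 28.500 − 17.550 = 10.950
ΔCt(CG21231 siRNA) = 30.100 − 17.550 = 12.550
ΔΔCt = 12.550 − 10.950 = 1.600
Fold change = 2^(−1.600) = 0.3299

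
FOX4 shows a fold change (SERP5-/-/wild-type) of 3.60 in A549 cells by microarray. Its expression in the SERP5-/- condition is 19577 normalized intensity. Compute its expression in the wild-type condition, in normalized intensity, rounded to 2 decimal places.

5438.06

wild-type expression = 19577 / 3.60 = 5438.06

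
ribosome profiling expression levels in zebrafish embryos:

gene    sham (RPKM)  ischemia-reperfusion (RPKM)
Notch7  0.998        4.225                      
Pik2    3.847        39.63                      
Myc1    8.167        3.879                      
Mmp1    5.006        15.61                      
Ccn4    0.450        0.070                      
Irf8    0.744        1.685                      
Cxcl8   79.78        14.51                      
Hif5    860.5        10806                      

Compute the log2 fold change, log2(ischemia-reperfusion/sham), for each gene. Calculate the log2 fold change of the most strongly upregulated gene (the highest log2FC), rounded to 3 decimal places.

3.651

log2(4.225/0.998) = 2.082  (Notch7)
log2(39.63/3.847) = 3.365  (Pik2)
log2(3.879/8.167) = -1.074  (Myc1)
log2(15.61/5.006) = 1.641  (Mmp1)
log2(0.070/0.450) = -2.684  (Ccn4)
log2(1.685/0.744) = 1.179  (Irf8)
log2(14.51/79.78) = -2.459  (Cxcl8)
log2(10806/860.5) = 3.651  (Hif5)
Hif5 is most strongly upregulated.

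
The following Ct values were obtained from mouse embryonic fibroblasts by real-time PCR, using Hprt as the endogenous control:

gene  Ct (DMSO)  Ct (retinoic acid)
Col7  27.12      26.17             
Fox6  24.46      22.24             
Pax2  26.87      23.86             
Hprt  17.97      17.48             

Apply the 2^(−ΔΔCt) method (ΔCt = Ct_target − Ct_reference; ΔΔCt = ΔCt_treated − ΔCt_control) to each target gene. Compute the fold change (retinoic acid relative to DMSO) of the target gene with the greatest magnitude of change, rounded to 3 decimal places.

Col7: ΔΔCt = (26.17−17.48) − (27.12−17.97) = 8.69 − 9.15 = -0.46; fold change = 2^0.46 = 1.376
Fox6: ΔΔCt = (22.24−17.48) − (24.46−17.97) = 4.76 − 6.49 = -1.73; fold change = 2^1.73 = 3.317
Pax2: ΔΔCt = (23.86−17.48) − (26.87−17.97) = 6.38 − 8.90 = -2.52; fold change = 2^2.52 = 5.736
Pax2 has the largest |ΔΔCt| = 2.52.

5.736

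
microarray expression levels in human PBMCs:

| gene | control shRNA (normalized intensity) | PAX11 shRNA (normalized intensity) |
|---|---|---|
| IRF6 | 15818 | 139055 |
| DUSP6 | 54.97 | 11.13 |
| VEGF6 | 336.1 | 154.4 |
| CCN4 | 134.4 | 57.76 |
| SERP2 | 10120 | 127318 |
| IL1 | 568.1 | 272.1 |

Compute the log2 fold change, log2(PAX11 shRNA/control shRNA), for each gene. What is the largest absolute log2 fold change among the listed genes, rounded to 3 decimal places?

3.653

log2(139055/15818) = 3.136  (IRF6)
log2(11.13/54.97) = -2.304  (DUSP6)
log2(154.4/336.1) = -1.122  (VEGF6)
log2(57.76/134.4) = -1.218  (CCN4)
log2(127318/10120) = 3.653  (SERP2)
log2(272.1/568.1) = -1.062  (IL1)
The largest magnitude belongs to SERP2.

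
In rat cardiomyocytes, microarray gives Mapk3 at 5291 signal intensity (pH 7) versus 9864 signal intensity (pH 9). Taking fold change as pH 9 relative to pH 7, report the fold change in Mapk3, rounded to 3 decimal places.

1.864

Fold change = 9864 / 5291 = 1.8643
Mapk3 is upregulated.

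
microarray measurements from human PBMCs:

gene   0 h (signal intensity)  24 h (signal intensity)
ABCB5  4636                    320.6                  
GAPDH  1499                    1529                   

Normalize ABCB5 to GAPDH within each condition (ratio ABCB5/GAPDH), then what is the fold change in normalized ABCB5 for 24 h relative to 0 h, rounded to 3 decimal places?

0.068

ABCB5/GAPDH (0 h) = 4636 / 1499 = 3.0927
ABCB5/GAPDH (24 h) = 320.6 / 1529 = 0.20968
Fold change = 0.20968 / 3.0927 = 0.0678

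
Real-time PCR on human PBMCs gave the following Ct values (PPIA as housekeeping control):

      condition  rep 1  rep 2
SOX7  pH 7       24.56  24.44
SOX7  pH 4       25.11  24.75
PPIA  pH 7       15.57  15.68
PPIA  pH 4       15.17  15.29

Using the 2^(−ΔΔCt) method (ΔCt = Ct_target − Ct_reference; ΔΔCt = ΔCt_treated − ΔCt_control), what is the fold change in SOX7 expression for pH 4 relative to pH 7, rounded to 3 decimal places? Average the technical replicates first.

0.564

Mean Ct: SOX7 pH 7 24.500; SOX7 pH 4 24.930; PPIA pH 7 15.625; PPIA pH 4 15.230
ΔCt(pH 7) = 24.500 − 15.625 = 8.875
ΔCt(pH 4) = 24.930 − 15.230 = 9.700
ΔΔCt = 9.700 − 8.875 = 0.825
Fold change = 2^(−0.825) = 0.5645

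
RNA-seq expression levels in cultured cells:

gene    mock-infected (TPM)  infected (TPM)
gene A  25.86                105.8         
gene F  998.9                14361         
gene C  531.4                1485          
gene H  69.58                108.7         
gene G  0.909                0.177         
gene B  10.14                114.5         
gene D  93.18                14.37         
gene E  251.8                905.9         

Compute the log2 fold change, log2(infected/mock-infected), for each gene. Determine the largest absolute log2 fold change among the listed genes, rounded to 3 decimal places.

log2(105.8/25.86) = 2.033  (gene A)
log2(14361/998.9) = 3.846  (gene F)
log2(1485/531.4) = 1.483  (gene C)
log2(108.7/69.58) = 0.644  (gene H)
log2(0.177/0.909) = -2.361  (gene G)
log2(114.5/10.14) = 3.497  (gene B)
log2(14.37/93.18) = -2.697  (gene D)
log2(905.9/251.8) = 1.847  (gene E)
The largest magnitude belongs to gene F.

3.846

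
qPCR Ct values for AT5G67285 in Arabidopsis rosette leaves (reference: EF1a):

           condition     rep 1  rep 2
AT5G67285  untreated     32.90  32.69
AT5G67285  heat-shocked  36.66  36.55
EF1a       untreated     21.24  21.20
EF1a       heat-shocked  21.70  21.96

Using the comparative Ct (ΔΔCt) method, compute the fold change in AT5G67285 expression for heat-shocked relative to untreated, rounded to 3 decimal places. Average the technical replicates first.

0.109

Mean Ct: AT5G67285 untreated 32.795; AT5G67285 heat-shocked 36.605; EF1a untreated 21.220; EF1a heat-shocked 21.830
ΔCt(untreated) = 32.795 − 21.220 = 11.575
ΔCt(heat-shocked) = 36.605 − 21.830 = 14.775
ΔΔCt = 14.775 − 11.575 = 3.200
Fold change = 2^(−3.200) = 0.1088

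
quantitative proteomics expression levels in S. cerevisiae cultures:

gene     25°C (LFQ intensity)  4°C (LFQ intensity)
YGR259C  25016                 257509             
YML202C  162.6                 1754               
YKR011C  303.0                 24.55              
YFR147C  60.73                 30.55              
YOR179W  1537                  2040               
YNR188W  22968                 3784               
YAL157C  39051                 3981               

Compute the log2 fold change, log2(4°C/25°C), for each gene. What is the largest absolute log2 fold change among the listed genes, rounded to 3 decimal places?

3.626

log2(257509/25016) = 3.364  (YGR259C)
log2(1754/162.6) = 3.431  (YML202C)
log2(24.55/303.0) = -3.626  (YKR011C)
log2(30.55/60.73) = -0.991  (YFR147C)
log2(2040/1537) = 0.408  (YOR179W)
log2(3784/22968) = -2.602  (YNR188W)
log2(3981/39051) = -3.294  (YAL157C)
The largest magnitude belongs to YKR011C.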